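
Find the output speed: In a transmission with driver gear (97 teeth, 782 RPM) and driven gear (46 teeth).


Given: N1 = 97 teeth, w1 = 782 RPM, N2 = 46 teeth
Using N1*w1 = N2*w2
w2 = N1*w1 / N2
w2 = 97*782 / 46
w2 = 75854 / 46
w2 = 1649 RPM

1649 RPM


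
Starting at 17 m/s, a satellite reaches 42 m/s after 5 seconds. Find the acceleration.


Given: initial velocity v0 = 17 m/s, final velocity v = 42 m/s, time t = 5 s
Using a = (v - v0) / t
a = (42 - 17) / 5
a = 25 / 5
a = 5 m/s^2

5 m/s^2


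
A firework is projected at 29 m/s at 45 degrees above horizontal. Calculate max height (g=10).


Given: v0 = 29 m/s, theta = 45 deg, g = 10 m/s^2
sin^2(45) = 1/2
Using H = v0^2 * sin^2(theta) / (2*g)
H = 29^2 * 1/2 / (2*10)
H = 841 * 1/2 / 20
H = 841/2 / 20
H = 841/40 m

841/40 m


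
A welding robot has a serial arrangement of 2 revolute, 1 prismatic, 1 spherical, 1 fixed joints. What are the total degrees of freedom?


Given: serial robot with 2 revolute, 1 prismatic, 1 spherical, 1 fixed joints
DOF contribution per joint type: revolute=1, prismatic=1, spherical=3, fixed=0
DOF = 2*1 + 1*1 + 1*3 + 1*0
DOF = 6

6


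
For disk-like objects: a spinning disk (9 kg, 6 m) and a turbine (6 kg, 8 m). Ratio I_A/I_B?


Given: M1=9 kg, R1=6 m, M2=6 kg, R2=8 m
For a disk: I = (1/2)*M*R^2, so I_A/I_B = (M1*R1^2)/(M2*R2^2)
M1*R1^2 = 9*36 = 324
M2*R2^2 = 6*64 = 384
I_A/I_B = 324/384 = 27/32

27/32


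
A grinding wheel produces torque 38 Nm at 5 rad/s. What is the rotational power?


Given: tau = 38 Nm, omega = 5 rad/s
Using P = tau * omega
P = 38 * 5
P = 190 W

190 W


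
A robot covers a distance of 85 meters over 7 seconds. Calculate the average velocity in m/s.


Given: distance d = 85 m, time t = 7 s
Using v = d / t
v = 85 / 7
v = 85/7 m/s

85/7 m/s


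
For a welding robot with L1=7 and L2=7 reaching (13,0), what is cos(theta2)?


Given: L1 = 7, L2 = 7, target (x, y) = (13, 0)
Using cos(theta2) = (x^2 + y^2 - L1^2 - L2^2) / (2*L1*L2)
x^2 + y^2 = 13^2 + 0 = 169
L1^2 + L2^2 = 49 + 49 = 98
Numerator = 169 - 98 = 71
Denominator = 2*7*7 = 98
cos(theta2) = 71/98 = 71/98

71/98


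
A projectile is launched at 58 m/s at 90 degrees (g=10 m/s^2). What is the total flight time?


Given: v0 = 58 m/s, theta = 90 deg, g = 10 m/s^2
sin(90) = 1
Using T = 2*v0*sin(theta) / g
T = 2*58*1 / 10
T = 116 / 10
T = 58/5 s

58/5 s


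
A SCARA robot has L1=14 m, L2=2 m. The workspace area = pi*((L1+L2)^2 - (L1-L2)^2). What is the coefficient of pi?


Given: L1 = 14, L2 = 2
(L1+L2)^2 = (16)^2 = 256
(L1-L2)^2 = (12)^2 = 144
Difference = 256 - 144 = 112
This equals 4*L1*L2 = 4*14*2 = 112
Workspace area = 112*pi

112


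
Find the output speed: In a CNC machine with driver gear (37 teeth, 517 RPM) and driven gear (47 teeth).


Given: N1 = 37 teeth, w1 = 517 RPM, N2 = 47 teeth
Using N1*w1 = N2*w2
w2 = N1*w1 / N2
w2 = 37*517 / 47
w2 = 19129 / 47
w2 = 407 RPM

407 RPM


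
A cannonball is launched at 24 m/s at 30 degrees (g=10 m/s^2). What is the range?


Given: v0 = 24 m/s, theta = 30 deg, g = 10 m/s^2
sin(2*30) = sin(60) = sqrt(3)/2
Using R = v0^2 * sin(2*theta) / g
R = 24^2 * (sqrt(3)/2) / 10
R = 576 * sqrt(3) / 20
R = 144/5*sqrt(3) m

144/5*sqrt(3) m


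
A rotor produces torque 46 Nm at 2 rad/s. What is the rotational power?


Given: tau = 46 Nm, omega = 2 rad/s
Using P = tau * omega
P = 46 * 2
P = 92 W

92 W


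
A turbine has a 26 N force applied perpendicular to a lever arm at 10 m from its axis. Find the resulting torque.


Given: F = 26 N, r = 10 m, angle = 90 deg (perpendicular)
Using tau = F * r * sin(90)
sin(90) = 1
tau = 26 * 10 * 1
tau = 260 Nm

260 Nm


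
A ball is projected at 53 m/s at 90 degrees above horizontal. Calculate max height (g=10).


Given: v0 = 53 m/s, theta = 90 deg, g = 10 m/s^2
sin^2(90) = 1
Using H = v0^2 * sin^2(theta) / (2*g)
H = 53^2 * 1 / (2*10)
H = 2809 * 1 / 20
H = 2809 / 20
H = 2809/20 m

2809/20 m


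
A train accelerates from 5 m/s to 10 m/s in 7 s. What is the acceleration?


Given: initial velocity v0 = 5 m/s, final velocity v = 10 m/s, time t = 7 s
Using a = (v - v0) / t
a = (10 - 5) / 7
a = 5 / 7
a = 5/7 m/s^2

5/7 m/s^2


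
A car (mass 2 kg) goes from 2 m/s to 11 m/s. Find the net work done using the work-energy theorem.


Given: m = 2 kg, v0 = 2 m/s, v = 11 m/s
Using W = (1/2)*m*(v^2 - v0^2)
v^2 = 11^2 = 121
v0^2 = 2^2 = 4
v^2 - v0^2 = 121 - 4 = 117
W = (1/2)*2*117 = 117 J

117 J


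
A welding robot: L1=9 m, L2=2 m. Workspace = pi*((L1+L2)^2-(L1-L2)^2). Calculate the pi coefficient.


Given: L1 = 9, L2 = 2
(L1+L2)^2 = (11)^2 = 121
(L1-L2)^2 = (7)^2 = 49
Difference = 121 - 49 = 72
This equals 4*L1*L2 = 4*9*2 = 72
Workspace area = 72*pi

72


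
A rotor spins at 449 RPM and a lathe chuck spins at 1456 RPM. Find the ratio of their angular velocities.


Given: RPM_A = 449, RPM_B = 1456
omega = 2*pi*RPM/60, so omega_A/omega_B = RPM_A / RPM_B
omega_A/omega_B = 449 / 1456
omega_A/omega_B = 449/1456

449/1456


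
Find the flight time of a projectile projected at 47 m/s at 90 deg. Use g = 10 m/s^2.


Given: v0 = 47 m/s, theta = 90 deg, g = 10 m/s^2
sin(90) = 1
Using T = 2*v0*sin(theta) / g
T = 2*47*1 / 10
T = 94 / 10
T = 47/5 s

47/5 s


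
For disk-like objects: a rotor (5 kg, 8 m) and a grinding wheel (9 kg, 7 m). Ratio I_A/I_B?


Given: M1=5 kg, R1=8 m, M2=9 kg, R2=7 m
For a disk: I = (1/2)*M*R^2, so I_A/I_B = (M1*R1^2)/(M2*R2^2)
M1*R1^2 = 5*64 = 320
M2*R2^2 = 9*49 = 441
I_A/I_B = 320/441 = 320/441

320/441


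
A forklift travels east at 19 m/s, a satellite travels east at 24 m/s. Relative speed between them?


Given: v_A = 19 m/s east, v_B = 24 m/s east
Both move in the same direction; relative speed = |v_A - v_B|
|19 - 24| = |-5|
= 5 m/s

5 m/s


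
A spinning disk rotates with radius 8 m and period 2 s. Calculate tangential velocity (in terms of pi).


Given: radius r = 8 m, period T = 2 s
Using v = 2*pi*r / T
v = 2*pi*8 / 2
v = 16*pi / 2
v = 8*pi m/s

8*pi m/s


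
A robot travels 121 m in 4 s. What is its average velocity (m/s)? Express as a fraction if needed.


Given: distance d = 121 m, time t = 4 s
Using v = d / t
v = 121 / 4
v = 121/4 m/s

121/4 m/s


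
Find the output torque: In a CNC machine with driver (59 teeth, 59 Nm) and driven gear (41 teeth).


Given: N1 = 59, N2 = 41, T1 = 59 Nm
Using T2/T1 = N2/N1
T2 = T1 * N2 / N1
T2 = 59 * 41 / 59
T2 = 2419 / 59
T2 = 41 Nm

41 Nm


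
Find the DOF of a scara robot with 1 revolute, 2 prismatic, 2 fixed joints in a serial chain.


Given: serial robot with 1 revolute, 2 prismatic, 2 fixed joints
DOF contribution per joint type: revolute=1, prismatic=1, spherical=3, fixed=0
DOF = 1*1 + 2*1 + 2*0
DOF = 3

3


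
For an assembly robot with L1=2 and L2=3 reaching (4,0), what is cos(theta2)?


Given: L1 = 2, L2 = 3, target (x, y) = (4, 0)
Using cos(theta2) = (x^2 + y^2 - L1^2 - L2^2) / (2*L1*L2)
x^2 + y^2 = 4^2 + 0 = 16
L1^2 + L2^2 = 4 + 9 = 13
Numerator = 16 - 13 = 3
Denominator = 2*2*3 = 12
cos(theta2) = 3/12 = 1/4

1/4


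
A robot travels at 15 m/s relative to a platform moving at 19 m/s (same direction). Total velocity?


Given: object velocity = 15 m/s, platform velocity = 19 m/s (same direction)
Using classical velocity addition: v_total = v_object + v_platform
v_total = 15 + 19
v_total = 34 m/s

34 m/s


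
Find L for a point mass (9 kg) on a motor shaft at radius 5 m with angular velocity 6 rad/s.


Given: m = 9 kg, r = 5 m, omega = 6 rad/s
For a point mass: I = m*r^2
I = 9*5^2 = 9*25 = 225
L = I*omega = 225*6
L = 1350 kg*m^2/s

1350 kg*m^2/s


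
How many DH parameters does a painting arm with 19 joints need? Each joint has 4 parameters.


Given: 19 joints, 4 DH parameters per joint (d, theta, a, alpha)
Total DH parameters = number_of_joints * 4
Total = 19 * 4
Total = 76

76


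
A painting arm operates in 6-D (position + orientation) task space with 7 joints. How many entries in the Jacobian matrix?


Given: task space dimension = 6, joints = 7
Jacobian is a 6 x 7 matrix
Total entries = rows * columns
Total = 6 * 7
Total = 42

42


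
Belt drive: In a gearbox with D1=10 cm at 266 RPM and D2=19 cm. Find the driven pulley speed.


Given: D1 = 10 cm, w1 = 266 RPM, D2 = 19 cm
Using D1*w1 = D2*w2
w2 = D1*w1 / D2
w2 = 10*266 / 19
w2 = 2660 / 19
w2 = 140 RPM

140 RPM


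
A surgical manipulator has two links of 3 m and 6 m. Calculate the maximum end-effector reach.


Given: L1 = 3 m, L2 = 6 m
For a 2-link planar arm, max reach = L1 + L2 (fully extended)
Max reach = 3 + 6
Max reach = 9 m

9 m


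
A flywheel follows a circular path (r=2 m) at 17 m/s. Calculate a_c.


Given: v = 17 m/s, r = 2 m
Using a_c = v^2 / r
a_c = 17^2 / 2
a_c = 289 / 2
a_c = 289/2 m/s^2

289/2 m/s^2


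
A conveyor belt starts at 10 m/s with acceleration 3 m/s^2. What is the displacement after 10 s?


Given: v0 = 10 m/s, a = 3 m/s^2, t = 10 s
Using s = v0*t + (1/2)*a*t^2
s = 10*10 + (1/2)*3*10^2
s = 100 + (1/2)*300
s = 100 + 150
s = 250

250 m


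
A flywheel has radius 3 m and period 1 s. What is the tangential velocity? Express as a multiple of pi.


Given: radius r = 3 m, period T = 1 s
Using v = 2*pi*r / T
v = 2*pi*3 / 1
v = 6*pi / 1
v = 6*pi m/s

6*pi m/s


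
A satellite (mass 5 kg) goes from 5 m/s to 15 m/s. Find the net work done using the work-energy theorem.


Given: m = 5 kg, v0 = 5 m/s, v = 15 m/s
Using W = (1/2)*m*(v^2 - v0^2)
v^2 = 15^2 = 225
v0^2 = 5^2 = 25
v^2 - v0^2 = 225 - 25 = 200
W = (1/2)*5*200 = 500 J

500 J


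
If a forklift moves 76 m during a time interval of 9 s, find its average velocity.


Given: distance d = 76 m, time t = 9 s
Using v = d / t
v = 76 / 9
v = 76/9 m/s

76/9 m/s


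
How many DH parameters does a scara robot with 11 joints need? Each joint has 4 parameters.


Given: 11 joints, 4 DH parameters per joint (d, theta, a, alpha)
Total DH parameters = number_of_joints * 4
Total = 11 * 4
Total = 44

44


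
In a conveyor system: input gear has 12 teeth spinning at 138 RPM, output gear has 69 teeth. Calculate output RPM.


Given: N1 = 12 teeth, w1 = 138 RPM, N2 = 69 teeth
Using N1*w1 = N2*w2
w2 = N1*w1 / N2
w2 = 12*138 / 69
w2 = 1656 / 69
w2 = 24 RPM

24 RPM


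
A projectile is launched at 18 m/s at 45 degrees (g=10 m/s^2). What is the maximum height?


Given: v0 = 18 m/s, theta = 45 deg, g = 10 m/s^2
sin^2(45) = 1/2
Using H = v0^2 * sin^2(theta) / (2*g)
H = 18^2 * 1/2 / (2*10)
H = 324 * 1/2 / 20
H = 162 / 20
H = 81/10 m

81/10 m


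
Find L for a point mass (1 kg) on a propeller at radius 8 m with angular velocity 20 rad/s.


Given: m = 1 kg, r = 8 m, omega = 20 rad/s
For a point mass: I = m*r^2
I = 1*8^2 = 1*64 = 64
L = I*omega = 64*20
L = 1280 kg*m^2/s

1280 kg*m^2/s


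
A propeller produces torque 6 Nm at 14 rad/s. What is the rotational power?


Given: tau = 6 Nm, omega = 14 rad/s
Using P = tau * omega
P = 6 * 14
P = 84 W

84 W


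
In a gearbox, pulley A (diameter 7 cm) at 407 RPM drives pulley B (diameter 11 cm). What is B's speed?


Given: D1 = 7 cm, w1 = 407 RPM, D2 = 11 cm
Using D1*w1 = D2*w2
w2 = D1*w1 / D2
w2 = 7*407 / 11
w2 = 2849 / 11
w2 = 259 RPM

259 RPM


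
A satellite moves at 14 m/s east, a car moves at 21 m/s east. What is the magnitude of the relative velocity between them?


Given: v_A = 14 m/s east, v_B = 21 m/s east
Both move in the same direction; relative speed = |v_A - v_B|
|14 - 21| = |-7|
= 7 m/s

7 m/s


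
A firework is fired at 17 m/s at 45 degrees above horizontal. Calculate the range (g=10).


Given: v0 = 17 m/s, theta = 45 deg, g = 10 m/s^2
sin(2*45) = sin(90) = 1
Using R = v0^2 * sin(2*theta) / g
R = 17^2 * 1 / 10
R = 289 / 10
R = 289/10 m

289/10 m


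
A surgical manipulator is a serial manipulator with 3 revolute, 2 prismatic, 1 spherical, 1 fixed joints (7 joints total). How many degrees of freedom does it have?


Given: serial robot with 3 revolute, 2 prismatic, 1 spherical, 1 fixed joints
DOF contribution per joint type: revolute=1, prismatic=1, spherical=3, fixed=0
DOF = 3*1 + 2*1 + 1*3 + 1*0
DOF = 8

8


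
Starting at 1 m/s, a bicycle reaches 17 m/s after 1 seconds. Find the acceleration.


Given: initial velocity v0 = 1 m/s, final velocity v = 17 m/s, time t = 1 s
Using a = (v - v0) / t
a = (17 - 1) / 1
a = 16 / 1
a = 16 m/s^2

16 m/s^2


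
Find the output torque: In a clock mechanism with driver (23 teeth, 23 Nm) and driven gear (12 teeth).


Given: N1 = 23, N2 = 12, T1 = 23 Nm
Using T2/T1 = N2/N1
T2 = T1 * N2 / N1
T2 = 23 * 12 / 23
T2 = 276 / 23
T2 = 12 Nm

12 Nm


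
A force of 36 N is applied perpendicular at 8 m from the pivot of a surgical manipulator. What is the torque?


Given: F = 36 N, r = 8 m, angle = 90 deg (perpendicular)
Using tau = F * r * sin(90)
sin(90) = 1
tau = 36 * 8 * 1
tau = 288 Nm

288 Nm


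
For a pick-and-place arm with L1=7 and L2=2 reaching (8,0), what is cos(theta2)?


Given: L1 = 7, L2 = 2, target (x, y) = (8, 0)
Using cos(theta2) = (x^2 + y^2 - L1^2 - L2^2) / (2*L1*L2)
x^2 + y^2 = 8^2 + 0 = 64
L1^2 + L2^2 = 49 + 4 = 53
Numerator = 64 - 53 = 11
Denominator = 2*7*2 = 28
cos(theta2) = 11/28 = 11/28

11/28


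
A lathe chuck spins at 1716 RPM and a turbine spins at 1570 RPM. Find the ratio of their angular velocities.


Given: RPM_A = 1716, RPM_B = 1570
omega = 2*pi*RPM/60, so omega_A/omega_B = RPM_A / RPM_B
omega_A/omega_B = 1716 / 1570
omega_A/omega_B = 858/785

858/785


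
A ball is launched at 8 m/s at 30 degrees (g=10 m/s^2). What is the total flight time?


Given: v0 = 8 m/s, theta = 30 deg, g = 10 m/s^2
sin(30) = 1/2
Using T = 2*v0*sin(theta) / g
T = 2*8*1/2 / 10
T = 8 / 10
T = 4/5 s

4/5 s


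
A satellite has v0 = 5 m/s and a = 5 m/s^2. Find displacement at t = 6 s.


Given: v0 = 5 m/s, a = 5 m/s^2, t = 6 s
Using s = v0*t + (1/2)*a*t^2
s = 5*6 + (1/2)*5*6^2
s = 30 + (1/2)*180
s = 30 + 90
s = 120

120 m


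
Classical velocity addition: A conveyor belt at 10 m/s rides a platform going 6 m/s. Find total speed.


Given: object velocity = 10 m/s, platform velocity = 6 m/s (same direction)
Using classical velocity addition: v_total = v_object + v_platform
v_total = 10 + 6
v_total = 16 m/s

16 m/s


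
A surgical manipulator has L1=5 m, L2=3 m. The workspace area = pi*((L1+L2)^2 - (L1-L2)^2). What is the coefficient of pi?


Given: L1 = 5, L2 = 3
(L1+L2)^2 = (8)^2 = 64
(L1-L2)^2 = (2)^2 = 4
Difference = 64 - 4 = 60
This equals 4*L1*L2 = 4*5*3 = 60
Workspace area = 60*pi

60


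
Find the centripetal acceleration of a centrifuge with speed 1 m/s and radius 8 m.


Given: v = 1 m/s, r = 8 m
Using a_c = v^2 / r
a_c = 1^2 / 8
a_c = 1 / 8
a_c = 1/8 m/s^2

1/8 m/s^2


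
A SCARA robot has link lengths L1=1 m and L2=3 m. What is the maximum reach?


Given: L1 = 1 m, L2 = 3 m
For a 2-link planar arm, max reach = L1 + L2 (fully extended)
Max reach = 1 + 3
Max reach = 4 m

4 m


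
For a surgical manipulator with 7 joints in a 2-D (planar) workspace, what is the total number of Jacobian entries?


Given: task space dimension = 2, joints = 7
Jacobian is a 2 x 7 matrix
Total entries = rows * columns
Total = 2 * 7
Total = 14

14


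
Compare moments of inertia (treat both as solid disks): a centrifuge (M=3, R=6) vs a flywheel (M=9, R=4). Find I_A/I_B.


Given: M1=3 kg, R1=6 m, M2=9 kg, R2=4 m
For a disk: I = (1/2)*M*R^2, so I_A/I_B = (M1*R1^2)/(M2*R2^2)
M1*R1^2 = 3*36 = 108
M2*R2^2 = 9*16 = 144
I_A/I_B = 108/144 = 3/4

3/4


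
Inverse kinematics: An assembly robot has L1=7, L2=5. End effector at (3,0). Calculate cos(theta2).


Given: L1 = 7, L2 = 5, target (x, y) = (3, 0)
Using cos(theta2) = (x^2 + y^2 - L1^2 - L2^2) / (2*L1*L2)
x^2 + y^2 = 3^2 + 0 = 9
L1^2 + L2^2 = 49 + 25 = 74
Numerator = 9 - 74 = -65
Denominator = 2*7*5 = 70
cos(theta2) = -65/70 = -13/14

-13/14


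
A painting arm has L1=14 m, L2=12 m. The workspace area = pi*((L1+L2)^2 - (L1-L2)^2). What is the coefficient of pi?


Given: L1 = 14, L2 = 12
(L1+L2)^2 = (26)^2 = 676
(L1-L2)^2 = (2)^2 = 4
Difference = 676 - 4 = 672
This equals 4*L1*L2 = 4*14*12 = 672
Workspace area = 672*pi

672


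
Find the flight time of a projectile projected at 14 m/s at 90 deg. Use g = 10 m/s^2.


Given: v0 = 14 m/s, theta = 90 deg, g = 10 m/s^2
sin(90) = 1
Using T = 2*v0*sin(theta) / g
T = 2*14*1 / 10
T = 28 / 10
T = 14/5 s

14/5 s


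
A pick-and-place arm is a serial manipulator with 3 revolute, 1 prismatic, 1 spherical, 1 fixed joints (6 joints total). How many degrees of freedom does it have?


Given: serial robot with 3 revolute, 1 prismatic, 1 spherical, 1 fixed joints
DOF contribution per joint type: revolute=1, prismatic=1, spherical=3, fixed=0
DOF = 3*1 + 1*1 + 1*3 + 1*0
DOF = 7

7


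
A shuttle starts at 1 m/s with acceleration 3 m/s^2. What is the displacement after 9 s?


Given: v0 = 1 m/s, a = 3 m/s^2, t = 9 s
Using s = v0*t + (1/2)*a*t^2
s = 1*9 + (1/2)*3*9^2
s = 9 + (1/2)*243
s = 9 + 243/2
s = 261/2

261/2 m


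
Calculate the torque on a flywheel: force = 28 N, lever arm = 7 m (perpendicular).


Given: F = 28 N, r = 7 m, angle = 90 deg (perpendicular)
Using tau = F * r * sin(90)
sin(90) = 1
tau = 28 * 7 * 1
tau = 196 Nm

196 Nm


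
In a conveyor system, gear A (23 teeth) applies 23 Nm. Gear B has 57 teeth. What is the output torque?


Given: N1 = 23, N2 = 57, T1 = 23 Nm
Using T2/T1 = N2/N1
T2 = T1 * N2 / N1
T2 = 23 * 57 / 23
T2 = 1311 / 23
T2 = 57 Nm

57 Nm


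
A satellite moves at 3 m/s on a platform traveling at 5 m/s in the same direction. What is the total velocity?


Given: object velocity = 3 m/s, platform velocity = 5 m/s (same direction)
Using classical velocity addition: v_total = v_object + v_platform
v_total = 3 + 5
v_total = 8 m/s

8 m/s


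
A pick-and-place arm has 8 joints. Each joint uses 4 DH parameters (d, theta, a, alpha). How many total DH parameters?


Given: 8 joints, 4 DH parameters per joint (d, theta, a, alpha)
Total DH parameters = number_of_joints * 4
Total = 8 * 4
Total = 32

32


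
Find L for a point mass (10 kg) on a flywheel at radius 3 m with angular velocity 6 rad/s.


Given: m = 10 kg, r = 3 m, omega = 6 rad/s
For a point mass: I = m*r^2
I = 10*3^2 = 10*9 = 90
L = I*omega = 90*6
L = 540 kg*m^2/s

540 kg*m^2/s


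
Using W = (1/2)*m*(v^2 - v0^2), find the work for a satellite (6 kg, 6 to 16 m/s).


Given: m = 6 kg, v0 = 6 m/s, v = 16 m/s
Using W = (1/2)*m*(v^2 - v0^2)
v^2 = 16^2 = 256
v0^2 = 6^2 = 36
v^2 - v0^2 = 256 - 36 = 220
W = (1/2)*6*220 = 660 J

660 J


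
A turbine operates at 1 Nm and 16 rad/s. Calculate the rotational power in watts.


Given: tau = 1 Nm, omega = 16 rad/s
Using P = tau * omega
P = 1 * 16
P = 16 W

16 W


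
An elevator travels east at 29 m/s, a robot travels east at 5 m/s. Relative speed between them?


Given: v_A = 29 m/s east, v_B = 5 m/s east
Both move in the same direction; relative speed = |v_A - v_B|
|29 - 5| = |24|
= 24 m/s

24 m/s


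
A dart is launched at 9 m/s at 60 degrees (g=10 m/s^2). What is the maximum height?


Given: v0 = 9 m/s, theta = 60 deg, g = 10 m/s^2
sin^2(60) = 3/4
Using H = v0^2 * sin^2(theta) / (2*g)
H = 9^2 * 3/4 / (2*10)
H = 81 * 3/4 / 20
H = 243/4 / 20
H = 243/80 m

243/80 m


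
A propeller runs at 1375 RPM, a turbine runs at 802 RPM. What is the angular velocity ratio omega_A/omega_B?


Given: RPM_A = 1375, RPM_B = 802
omega = 2*pi*RPM/60, so omega_A/omega_B = RPM_A / RPM_B
omega_A/omega_B = 1375 / 802
omega_A/omega_B = 1375/802

1375/802


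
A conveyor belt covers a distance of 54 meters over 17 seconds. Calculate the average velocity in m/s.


Given: distance d = 54 m, time t = 17 s
Using v = d / t
v = 54 / 17
v = 54/17 m/s

54/17 m/s


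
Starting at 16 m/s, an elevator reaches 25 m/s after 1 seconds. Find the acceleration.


Given: initial velocity v0 = 16 m/s, final velocity v = 25 m/s, time t = 1 s
Using a = (v - v0) / t
a = (25 - 16) / 1
a = 9 / 1
a = 9 m/s^2

9 m/s^2


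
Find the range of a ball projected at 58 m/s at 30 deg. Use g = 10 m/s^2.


Given: v0 = 58 m/s, theta = 30 deg, g = 10 m/s^2
sin(2*30) = sin(60) = sqrt(3)/2
Using R = v0^2 * sin(2*theta) / g
R = 58^2 * (sqrt(3)/2) / 10
R = 3364 * sqrt(3) / 20
R = 841/5*sqrt(3) m

841/5*sqrt(3) m


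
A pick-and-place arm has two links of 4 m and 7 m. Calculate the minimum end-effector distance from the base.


Given: L1 = 4 m, L2 = 7 m
For a 2-link planar arm, min reach = |L1 - L2| (second link folded back)
Min reach = |4 - 7|
Min reach = 3 m

3 m


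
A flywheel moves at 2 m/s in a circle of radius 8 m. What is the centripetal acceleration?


Given: v = 2 m/s, r = 8 m
Using a_c = v^2 / r
a_c = 2^2 / 8
a_c = 4 / 8
a_c = 1/2 m/s^2

1/2 m/s^2


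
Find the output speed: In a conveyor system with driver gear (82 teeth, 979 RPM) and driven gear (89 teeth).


Given: N1 = 82 teeth, w1 = 979 RPM, N2 = 89 teeth
Using N1*w1 = N2*w2
w2 = N1*w1 / N2
w2 = 82*979 / 89
w2 = 80278 / 89
w2 = 902 RPM

902 RPM


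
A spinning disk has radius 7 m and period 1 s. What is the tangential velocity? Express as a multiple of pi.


Given: radius r = 7 m, period T = 1 s
Using v = 2*pi*r / T
v = 2*pi*7 / 1
v = 14*pi / 1
v = 14*pi m/s

14*pi m/s


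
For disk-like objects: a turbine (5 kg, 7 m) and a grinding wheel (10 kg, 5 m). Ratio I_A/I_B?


Given: M1=5 kg, R1=7 m, M2=10 kg, R2=5 m
For a disk: I = (1/2)*M*R^2, so I_A/I_B = (M1*R1^2)/(M2*R2^2)
M1*R1^2 = 5*49 = 245
M2*R2^2 = 10*25 = 250
I_A/I_B = 245/250 = 49/50

49/50


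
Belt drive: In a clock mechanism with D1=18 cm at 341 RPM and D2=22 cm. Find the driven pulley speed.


Given: D1 = 18 cm, w1 = 341 RPM, D2 = 22 cm
Using D1*w1 = D2*w2
w2 = D1*w1 / D2
w2 = 18*341 / 22
w2 = 6138 / 22
w2 = 279 RPM

279 RPM


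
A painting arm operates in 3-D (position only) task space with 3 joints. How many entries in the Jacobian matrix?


Given: task space dimension = 3, joints = 3
Jacobian is a 3 x 3 matrix
Total entries = rows * columns
Total = 3 * 3
Total = 9

9


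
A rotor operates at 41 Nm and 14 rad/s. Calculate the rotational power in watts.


Given: tau = 41 Nm, omega = 14 rad/s
Using P = tau * omega
P = 41 * 14
P = 574 W

574 W


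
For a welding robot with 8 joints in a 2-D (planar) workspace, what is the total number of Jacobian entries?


Given: task space dimension = 2, joints = 8
Jacobian is a 2 x 8 matrix
Total entries = rows * columns
Total = 2 * 8
Total = 16

16


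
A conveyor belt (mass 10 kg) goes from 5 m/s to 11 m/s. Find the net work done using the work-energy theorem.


Given: m = 10 kg, v0 = 5 m/s, v = 11 m/s
Using W = (1/2)*m*(v^2 - v0^2)
v^2 = 11^2 = 121
v0^2 = 5^2 = 25
v^2 - v0^2 = 121 - 25 = 96
W = (1/2)*10*96 = 480 J

480 J


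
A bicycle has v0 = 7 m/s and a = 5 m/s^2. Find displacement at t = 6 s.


Given: v0 = 7 m/s, a = 5 m/s^2, t = 6 s
Using s = v0*t + (1/2)*a*t^2
s = 7*6 + (1/2)*5*6^2
s = 42 + (1/2)*180
s = 42 + 90
s = 132

132 m


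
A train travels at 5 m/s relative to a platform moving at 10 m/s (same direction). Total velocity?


Given: object velocity = 5 m/s, platform velocity = 10 m/s (same direction)
Using classical velocity addition: v_total = v_object + v_platform
v_total = 5 + 10
v_total = 15 m/s

15 m/s


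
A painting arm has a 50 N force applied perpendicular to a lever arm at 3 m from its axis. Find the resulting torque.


Given: F = 50 N, r = 3 m, angle = 90 deg (perpendicular)
Using tau = F * r * sin(90)
sin(90) = 1
tau = 50 * 3 * 1
tau = 150 Nm

150 Nm


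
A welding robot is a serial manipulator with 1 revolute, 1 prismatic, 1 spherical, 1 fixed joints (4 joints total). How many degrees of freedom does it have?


Given: serial robot with 1 revolute, 1 prismatic, 1 spherical, 1 fixed joints
DOF contribution per joint type: revolute=1, prismatic=1, spherical=3, fixed=0
DOF = 1*1 + 1*1 + 1*3 + 1*0
DOF = 5

5


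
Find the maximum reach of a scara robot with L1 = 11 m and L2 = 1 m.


Given: L1 = 11 m, L2 = 1 m
For a 2-link planar arm, max reach = L1 + L2 (fully extended)
Max reach = 11 + 1
Max reach = 12 m

12 m


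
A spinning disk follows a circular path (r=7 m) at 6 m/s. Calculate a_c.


Given: v = 6 m/s, r = 7 m
Using a_c = v^2 / r
a_c = 6^2 / 7
a_c = 36 / 7
a_c = 36/7 m/s^2

36/7 m/s^2


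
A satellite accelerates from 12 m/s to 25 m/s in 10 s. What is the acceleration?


Given: initial velocity v0 = 12 m/s, final velocity v = 25 m/s, time t = 10 s
Using a = (v - v0) / t
a = (25 - 12) / 10
a = 13 / 10
a = 13/10 m/s^2

13/10 m/s^2


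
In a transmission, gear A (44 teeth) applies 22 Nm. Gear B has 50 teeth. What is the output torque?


Given: N1 = 44, N2 = 50, T1 = 22 Nm
Using T2/T1 = N2/N1
T2 = T1 * N2 / N1
T2 = 22 * 50 / 44
T2 = 1100 / 44
T2 = 25 Nm

25 Nm


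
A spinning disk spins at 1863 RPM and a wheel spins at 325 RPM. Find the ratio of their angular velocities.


Given: RPM_A = 1863, RPM_B = 325
omega = 2*pi*RPM/60, so omega_A/omega_B = RPM_A / RPM_B
omega_A/omega_B = 1863 / 325
omega_A/omega_B = 1863/325

1863/325


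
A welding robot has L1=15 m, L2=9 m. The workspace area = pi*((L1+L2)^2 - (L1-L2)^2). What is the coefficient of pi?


Given: L1 = 15, L2 = 9
(L1+L2)^2 = (24)^2 = 576
(L1-L2)^2 = (6)^2 = 36
Difference = 576 - 36 = 540
This equals 4*L1*L2 = 4*15*9 = 540
Workspace area = 540*pi

540


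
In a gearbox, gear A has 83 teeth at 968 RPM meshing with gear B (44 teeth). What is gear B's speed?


Given: N1 = 83 teeth, w1 = 968 RPM, N2 = 44 teeth
Using N1*w1 = N2*w2
w2 = N1*w1 / N2
w2 = 83*968 / 44
w2 = 80344 / 44
w2 = 1826 RPM

1826 RPM


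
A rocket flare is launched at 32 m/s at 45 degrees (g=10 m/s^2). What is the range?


Given: v0 = 32 m/s, theta = 45 deg, g = 10 m/s^2
sin(2*45) = sin(90) = 1
Using R = v0^2 * sin(2*theta) / g
R = 32^2 * 1 / 10
R = 1024 / 10
R = 512/5 m

512/5 m


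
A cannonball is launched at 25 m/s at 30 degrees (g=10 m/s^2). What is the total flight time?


Given: v0 = 25 m/s, theta = 30 deg, g = 10 m/s^2
sin(30) = 1/2
Using T = 2*v0*sin(theta) / g
T = 2*25*1/2 / 10
T = 25 / 10
T = 5/2 s

5/2 s


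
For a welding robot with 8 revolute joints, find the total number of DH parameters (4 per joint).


Given: 8 joints, 4 DH parameters per joint (d, theta, a, alpha)
Total DH parameters = number_of_joints * 4
Total = 8 * 4
Total = 32

32


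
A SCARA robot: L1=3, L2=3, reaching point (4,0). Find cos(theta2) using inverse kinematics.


Given: L1 = 3, L2 = 3, target (x, y) = (4, 0)
Using cos(theta2) = (x^2 + y^2 - L1^2 - L2^2) / (2*L1*L2)
x^2 + y^2 = 4^2 + 0 = 16
L1^2 + L2^2 = 9 + 9 = 18
Numerator = 16 - 18 = -2
Denominator = 2*3*3 = 18
cos(theta2) = -2/18 = -1/9

-1/9


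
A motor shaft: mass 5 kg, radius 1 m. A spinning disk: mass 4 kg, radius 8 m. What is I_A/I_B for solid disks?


Given: M1=5 kg, R1=1 m, M2=4 kg, R2=8 m
For a disk: I = (1/2)*M*R^2, so I_A/I_B = (M1*R1^2)/(M2*R2^2)
M1*R1^2 = 5*1 = 5
M2*R2^2 = 4*64 = 256
I_A/I_B = 5/256 = 5/256

5/256


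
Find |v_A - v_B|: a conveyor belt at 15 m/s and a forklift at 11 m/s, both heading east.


Given: v_A = 15 m/s east, v_B = 11 m/s east
Both move in the same direction; relative speed = |v_A - v_B|
|15 - 11| = |4|
= 4 m/s

4 m/s


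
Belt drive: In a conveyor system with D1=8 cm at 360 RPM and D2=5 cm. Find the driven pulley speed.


Given: D1 = 8 cm, w1 = 360 RPM, D2 = 5 cm
Using D1*w1 = D2*w2
w2 = D1*w1 / D2
w2 = 8*360 / 5
w2 = 2880 / 5
w2 = 576 RPM

576 RPM


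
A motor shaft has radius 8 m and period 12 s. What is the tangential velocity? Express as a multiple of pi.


Given: radius r = 8 m, period T = 12 s
Using v = 2*pi*r / T
v = 2*pi*8 / 12
v = 16*pi / 12
v = 4/3*pi m/s

4/3*pi m/s


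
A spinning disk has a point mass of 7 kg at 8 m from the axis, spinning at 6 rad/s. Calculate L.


Given: m = 7 kg, r = 8 m, omega = 6 rad/s
For a point mass: I = m*r^2
I = 7*8^2 = 7*64 = 448
L = I*omega = 448*6
L = 2688 kg*m^2/s

2688 kg*m^2/s


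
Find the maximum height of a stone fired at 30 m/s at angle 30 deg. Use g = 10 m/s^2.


Given: v0 = 30 m/s, theta = 30 deg, g = 10 m/s^2
sin^2(30) = 1/4
Using H = v0^2 * sin^2(theta) / (2*g)
H = 30^2 * 1/4 / (2*10)
H = 900 * 1/4 / 20
H = 225 / 20
H = 45/4 m

45/4 m


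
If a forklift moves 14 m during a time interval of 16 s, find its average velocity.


Given: distance d = 14 m, time t = 16 s
Using v = d / t
v = 14 / 16
v = 7/8 m/s

7/8 m/s


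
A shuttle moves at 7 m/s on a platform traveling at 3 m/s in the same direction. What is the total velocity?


Given: object velocity = 7 m/s, platform velocity = 3 m/s (same direction)
Using classical velocity addition: v_total = v_object + v_platform
v_total = 7 + 3
v_total = 10 m/s

10 m/s


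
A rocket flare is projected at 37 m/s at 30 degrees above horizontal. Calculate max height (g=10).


Given: v0 = 37 m/s, theta = 30 deg, g = 10 m/s^2
sin^2(30) = 1/4
Using H = v0^2 * sin^2(theta) / (2*g)
H = 37^2 * 1/4 / (2*10)
H = 1369 * 1/4 / 20
H = 1369/4 / 20
H = 1369/80 m

1369/80 m


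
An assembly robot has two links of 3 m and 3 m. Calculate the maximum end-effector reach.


Given: L1 = 3 m, L2 = 3 m
For a 2-link planar arm, max reach = L1 + L2 (fully extended)
Max reach = 3 + 3
Max reach = 6 m

6 m


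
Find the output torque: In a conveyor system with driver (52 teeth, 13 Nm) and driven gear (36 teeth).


Given: N1 = 52, N2 = 36, T1 = 13 Nm
Using T2/T1 = N2/N1
T2 = T1 * N2 / N1
T2 = 13 * 36 / 52
T2 = 468 / 52
T2 = 9 Nm

9 Nm


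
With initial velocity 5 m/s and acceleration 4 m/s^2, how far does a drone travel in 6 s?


Given: v0 = 5 m/s, a = 4 m/s^2, t = 6 s
Using s = v0*t + (1/2)*a*t^2
s = 5*6 + (1/2)*4*6^2
s = 30 + (1/2)*144
s = 30 + 72
s = 102

102 m


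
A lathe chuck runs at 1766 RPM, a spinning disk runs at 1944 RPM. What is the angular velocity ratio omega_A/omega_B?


Given: RPM_A = 1766, RPM_B = 1944
omega = 2*pi*RPM/60, so omega_A/omega_B = RPM_A / RPM_B
omega_A/omega_B = 1766 / 1944
omega_A/omega_B = 883/972

883/972


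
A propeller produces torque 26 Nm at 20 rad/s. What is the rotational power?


Given: tau = 26 Nm, omega = 20 rad/s
Using P = tau * omega
P = 26 * 20
P = 520 W

520 W


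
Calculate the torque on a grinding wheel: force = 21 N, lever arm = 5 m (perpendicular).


Given: F = 21 N, r = 5 m, angle = 90 deg (perpendicular)
Using tau = F * r * sin(90)
sin(90) = 1
tau = 21 * 5 * 1
tau = 105 Nm

105 Nm


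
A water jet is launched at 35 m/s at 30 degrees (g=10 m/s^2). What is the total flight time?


Given: v0 = 35 m/s, theta = 30 deg, g = 10 m/s^2
sin(30) = 1/2
Using T = 2*v0*sin(theta) / g
T = 2*35*1/2 / 10
T = 35 / 10
T = 7/2 s

7/2 s


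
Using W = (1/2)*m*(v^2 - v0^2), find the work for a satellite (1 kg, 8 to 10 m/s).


Given: m = 1 kg, v0 = 8 m/s, v = 10 m/s
Using W = (1/2)*m*(v^2 - v0^2)
v^2 = 10^2 = 100
v0^2 = 8^2 = 64
v^2 - v0^2 = 100 - 64 = 36
W = (1/2)*1*36 = 18 J

18 J


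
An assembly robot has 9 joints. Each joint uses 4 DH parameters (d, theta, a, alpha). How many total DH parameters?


Given: 9 joints, 4 DH parameters per joint (d, theta, a, alpha)
Total DH parameters = number_of_joints * 4
Total = 9 * 4
Total = 36

36


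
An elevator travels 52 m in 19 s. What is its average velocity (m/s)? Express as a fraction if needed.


Given: distance d = 52 m, time t = 19 s
Using v = d / t
v = 52 / 19
v = 52/19 m/s

52/19 m/s


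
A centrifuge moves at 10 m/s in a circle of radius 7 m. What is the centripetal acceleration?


Given: v = 10 m/s, r = 7 m
Using a_c = v^2 / r
a_c = 10^2 / 7
a_c = 100 / 7
a_c = 100/7 m/s^2

100/7 m/s^2


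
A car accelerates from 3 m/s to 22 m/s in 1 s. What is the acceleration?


Given: initial velocity v0 = 3 m/s, final velocity v = 22 m/s, time t = 1 s
Using a = (v - v0) / t
a = (22 - 3) / 1
a = 19 / 1
a = 19 m/s^2

19 m/s^2


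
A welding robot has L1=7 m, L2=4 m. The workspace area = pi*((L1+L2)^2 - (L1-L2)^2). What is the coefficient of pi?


Given: L1 = 7, L2 = 4
(L1+L2)^2 = (11)^2 = 121
(L1-L2)^2 = (3)^2 = 9
Difference = 121 - 9 = 112
This equals 4*L1*L2 = 4*7*4 = 112
Workspace area = 112*pi

112


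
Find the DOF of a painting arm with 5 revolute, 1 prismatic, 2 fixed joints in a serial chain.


Given: serial robot with 5 revolute, 1 prismatic, 2 fixed joints
DOF contribution per joint type: revolute=1, prismatic=1, spherical=3, fixed=0
DOF = 5*1 + 1*1 + 2*0
DOF = 6

6


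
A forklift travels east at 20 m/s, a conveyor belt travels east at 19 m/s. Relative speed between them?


Given: v_A = 20 m/s east, v_B = 19 m/s east
Both move in the same direction; relative speed = |v_A - v_B|
|20 - 19| = |1|
= 1 m/s

1 m/s


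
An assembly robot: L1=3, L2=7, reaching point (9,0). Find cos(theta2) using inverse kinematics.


Given: L1 = 3, L2 = 7, target (x, y) = (9, 0)
Using cos(theta2) = (x^2 + y^2 - L1^2 - L2^2) / (2*L1*L2)
x^2 + y^2 = 9^2 + 0 = 81
L1^2 + L2^2 = 9 + 49 = 58
Numerator = 81 - 58 = 23
Denominator = 2*3*7 = 42
cos(theta2) = 23/42 = 23/42

23/42


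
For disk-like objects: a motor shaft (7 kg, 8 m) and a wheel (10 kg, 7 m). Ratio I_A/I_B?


Given: M1=7 kg, R1=8 m, M2=10 kg, R2=7 m
For a disk: I = (1/2)*M*R^2, so I_A/I_B = (M1*R1^2)/(M2*R2^2)
M1*R1^2 = 7*64 = 448
M2*R2^2 = 10*49 = 490
I_A/I_B = 448/490 = 32/35

32/35


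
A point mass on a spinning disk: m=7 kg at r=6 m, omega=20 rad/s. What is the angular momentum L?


Given: m = 7 kg, r = 6 m, omega = 20 rad/s
For a point mass: I = m*r^2
I = 7*6^2 = 7*36 = 252
L = I*omega = 252*20
L = 5040 kg*m^2/s

5040 kg*m^2/s


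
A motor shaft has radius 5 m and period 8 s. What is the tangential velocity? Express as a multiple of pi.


Given: radius r = 5 m, period T = 8 s
Using v = 2*pi*r / T
v = 2*pi*5 / 8
v = 10*pi / 8
v = 5/4*pi m/s

5/4*pi m/s


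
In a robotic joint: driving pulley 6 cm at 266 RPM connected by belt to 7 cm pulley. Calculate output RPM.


Given: D1 = 6 cm, w1 = 266 RPM, D2 = 7 cm
Using D1*w1 = D2*w2
w2 = D1*w1 / D2
w2 = 6*266 / 7
w2 = 1596 / 7
w2 = 228 RPM

228 RPM


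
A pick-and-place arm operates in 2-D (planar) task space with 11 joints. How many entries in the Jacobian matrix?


Given: task space dimension = 2, joints = 11
Jacobian is a 2 x 11 matrix
Total entries = rows * columns
Total = 2 * 11
Total = 22

22


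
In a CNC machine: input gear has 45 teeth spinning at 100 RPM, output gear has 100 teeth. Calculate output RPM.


Given: N1 = 45 teeth, w1 = 100 RPM, N2 = 100 teeth
Using N1*w1 = N2*w2
w2 = N1*w1 / N2
w2 = 45*100 / 100
w2 = 4500 / 100
w2 = 45 RPM

45 RPM


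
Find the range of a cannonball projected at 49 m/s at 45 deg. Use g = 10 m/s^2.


Given: v0 = 49 m/s, theta = 45 deg, g = 10 m/s^2
sin(2*45) = sin(90) = 1
Using R = v0^2 * sin(2*theta) / g
R = 49^2 * 1 / 10
R = 2401 / 10
R = 2401/10 m

2401/10 m


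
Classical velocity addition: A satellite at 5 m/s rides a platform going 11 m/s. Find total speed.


Given: object velocity = 5 m/s, platform velocity = 11 m/s (same direction)
Using classical velocity addition: v_total = v_object + v_platform
v_total = 5 + 11
v_total = 16 m/s

16 m/s


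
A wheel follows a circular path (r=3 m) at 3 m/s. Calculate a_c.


Given: v = 3 m/s, r = 3 m
Using a_c = v^2 / r
a_c = 3^2 / 3
a_c = 9 / 3
a_c = 3 m/s^2

3 m/s^2


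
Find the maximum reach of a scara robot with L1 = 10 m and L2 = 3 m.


Given: L1 = 10 m, L2 = 3 m
For a 2-link planar arm, max reach = L1 + L2 (fully extended)
Max reach = 10 + 3
Max reach = 13 m

13 m


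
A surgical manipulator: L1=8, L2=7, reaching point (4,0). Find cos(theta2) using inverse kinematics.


Given: L1 = 8, L2 = 7, target (x, y) = (4, 0)
Using cos(theta2) = (x^2 + y^2 - L1^2 - L2^2) / (2*L1*L2)
x^2 + y^2 = 4^2 + 0 = 16
L1^2 + L2^2 = 64 + 49 = 113
Numerator = 16 - 113 = -97
Denominator = 2*8*7 = 112
cos(theta2) = -97/112 = -97/112

-97/112


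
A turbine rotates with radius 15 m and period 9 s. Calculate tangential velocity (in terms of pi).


Given: radius r = 15 m, period T = 9 s
Using v = 2*pi*r / T
v = 2*pi*15 / 9
v = 30*pi / 9
v = 10/3*pi m/s

10/3*pi m/s


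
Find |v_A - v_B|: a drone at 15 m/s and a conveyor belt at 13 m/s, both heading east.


Given: v_A = 15 m/s east, v_B = 13 m/s east
Both move in the same direction; relative speed = |v_A - v_B|
|15 - 13| = |2|
= 2 m/s

2 m/s


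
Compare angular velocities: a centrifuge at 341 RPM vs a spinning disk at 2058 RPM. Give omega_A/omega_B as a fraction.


Given: RPM_A = 341, RPM_B = 2058
omega = 2*pi*RPM/60, so omega_A/omega_B = RPM_A / RPM_B
omega_A/omega_B = 341 / 2058
omega_A/omega_B = 341/2058

341/2058


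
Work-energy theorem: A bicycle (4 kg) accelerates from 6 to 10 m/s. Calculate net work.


Given: m = 4 kg, v0 = 6 m/s, v = 10 m/s
Using W = (1/2)*m*(v^2 - v0^2)
v^2 = 10^2 = 100
v0^2 = 6^2 = 36
v^2 - v0^2 = 100 - 36 = 64
W = (1/2)*4*64 = 128 J

128 J


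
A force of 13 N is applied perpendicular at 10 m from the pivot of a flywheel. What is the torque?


Given: F = 13 N, r = 10 m, angle = 90 deg (perpendicular)
Using tau = F * r * sin(90)
sin(90) = 1
tau = 13 * 10 * 1
tau = 130 Nm

130 Nm


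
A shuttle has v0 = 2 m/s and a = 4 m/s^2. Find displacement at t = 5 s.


Given: v0 = 2 m/s, a = 4 m/s^2, t = 5 s
Using s = v0*t + (1/2)*a*t^2
s = 2*5 + (1/2)*4*5^2
s = 10 + (1/2)*100
s = 10 + 50
s = 60

60 m


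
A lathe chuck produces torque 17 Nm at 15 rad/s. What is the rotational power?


Given: tau = 17 Nm, omega = 15 rad/s
Using P = tau * omega
P = 17 * 15
P = 255 W

255 W


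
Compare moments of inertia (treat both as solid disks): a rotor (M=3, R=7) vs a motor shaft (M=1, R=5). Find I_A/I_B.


Given: M1=3 kg, R1=7 m, M2=1 kg, R2=5 m
For a disk: I = (1/2)*M*R^2, so I_A/I_B = (M1*R1^2)/(M2*R2^2)
M1*R1^2 = 3*49 = 147
M2*R2^2 = 1*25 = 25
I_A/I_B = 147/25 = 147/25

147/25


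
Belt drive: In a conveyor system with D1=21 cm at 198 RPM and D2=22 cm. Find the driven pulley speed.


Given: D1 = 21 cm, w1 = 198 RPM, D2 = 22 cm
Using D1*w1 = D2*w2
w2 = D1*w1 / D2
w2 = 21*198 / 22
w2 = 4158 / 22
w2 = 189 RPM

189 RPM


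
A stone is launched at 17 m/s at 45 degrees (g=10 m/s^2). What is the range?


Given: v0 = 17 m/s, theta = 45 deg, g = 10 m/s^2
sin(2*45) = sin(90) = 1
Using R = v0^2 * sin(2*theta) / g
R = 17^2 * 1 / 10
R = 289 / 10
R = 289/10 m

289/10 m


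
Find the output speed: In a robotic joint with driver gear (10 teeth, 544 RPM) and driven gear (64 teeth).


Given: N1 = 10 teeth, w1 = 544 RPM, N2 = 64 teeth
Using N1*w1 = N2*w2
w2 = N1*w1 / N2
w2 = 10*544 / 64
w2 = 5440 / 64
w2 = 85 RPM

85 RPM


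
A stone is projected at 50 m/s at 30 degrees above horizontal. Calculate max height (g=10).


Given: v0 = 50 m/s, theta = 30 deg, g = 10 m/s^2
sin^2(30) = 1/4
Using H = v0^2 * sin^2(theta) / (2*g)
H = 50^2 * 1/4 / (2*10)
H = 2500 * 1/4 / 20
H = 625 / 20
H = 125/4 m

125/4 m


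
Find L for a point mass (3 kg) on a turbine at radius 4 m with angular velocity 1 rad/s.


Given: m = 3 kg, r = 4 m, omega = 1 rad/s
For a point mass: I = m*r^2
I = 3*4^2 = 3*16 = 48
L = I*omega = 48*1
L = 48 kg*m^2/s

48 kg*m^2/s


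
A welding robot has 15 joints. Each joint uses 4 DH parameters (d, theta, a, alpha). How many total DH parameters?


Given: 15 joints, 4 DH parameters per joint (d, theta, a, alpha)
Total DH parameters = number_of_joints * 4
Total = 15 * 4
Total = 60

60


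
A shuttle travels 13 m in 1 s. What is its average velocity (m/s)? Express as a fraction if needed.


Given: distance d = 13 m, time t = 1 s
Using v = d / t
v = 13 / 1
v = 13 m/s

13 m/s


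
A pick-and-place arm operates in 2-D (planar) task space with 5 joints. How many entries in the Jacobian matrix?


Given: task space dimension = 2, joints = 5
Jacobian is a 2 x 5 matrix
Total entries = rows * columns
Total = 2 * 5
Total = 10

10
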